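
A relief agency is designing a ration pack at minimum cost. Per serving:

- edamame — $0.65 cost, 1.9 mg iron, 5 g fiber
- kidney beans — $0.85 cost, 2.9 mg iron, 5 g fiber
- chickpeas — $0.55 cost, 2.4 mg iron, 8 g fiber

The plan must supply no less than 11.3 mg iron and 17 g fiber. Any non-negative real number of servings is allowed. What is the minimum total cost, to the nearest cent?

$2.59

The cheapest plan sits at a corner of the feasible region — with two constraints it uses at most two foods.
edamame only: max(11.3/1.9, 17/5) = 5.947 servings → $3.87.
kidney beans only: max(11.3/2.9, 17/5) = 3.897 servings → $3.31.
chickpeas only: max(11.3/2.4, 17/8) = 4.708 servings → $2.59.
edamame + kidney beans: the both-tight solution has a negative serving — not a feasible corner.
edamame + chickpeas with both targets exact would need a negative amount; discard.
kidney beans + chickpeas: intersection lies outside the first quadrant.
Cheapest feasible corner: $2.59.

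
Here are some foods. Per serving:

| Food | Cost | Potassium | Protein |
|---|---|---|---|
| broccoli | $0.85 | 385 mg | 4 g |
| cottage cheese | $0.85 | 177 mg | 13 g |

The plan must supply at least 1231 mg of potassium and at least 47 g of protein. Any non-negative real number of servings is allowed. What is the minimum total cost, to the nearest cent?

$4.13

Compare the cost at each extreme point of the feasible region.
broccoli only: max(1231/385, 47/4) = 11.75 servings → $9.99.
cottage cheese only: max(1231/177, 47/13) = 6.955 servings → $5.91.
broccoli + cottage cheese with both tight: 1.788 servings and 3.065 servings → $4.13.
So the least-cost plan costs $4.13.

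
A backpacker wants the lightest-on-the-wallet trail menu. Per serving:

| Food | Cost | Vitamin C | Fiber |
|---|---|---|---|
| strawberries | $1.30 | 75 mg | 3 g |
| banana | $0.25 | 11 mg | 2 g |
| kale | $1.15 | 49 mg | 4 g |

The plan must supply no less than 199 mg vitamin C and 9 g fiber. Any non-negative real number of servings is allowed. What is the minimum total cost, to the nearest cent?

$3.49

strawberries only: max(199/75, 9/3) = 3 servings → $3.90.
banana only: max(199/11, 9/2) = 18.09 servings → $4.52.
kale only: max(199/49, 9/4) = 4.061 servings → $4.67.
strawberries + banana with both tight: 2.556 servings and 0.6667 servings → $3.49.
strawberries + kale with both tight: 2.32 servings and 0.5098 servings → $3.60.
banana + kale: intersection lies outside the first quadrant.
The minimum over all feasible corners is $3.49.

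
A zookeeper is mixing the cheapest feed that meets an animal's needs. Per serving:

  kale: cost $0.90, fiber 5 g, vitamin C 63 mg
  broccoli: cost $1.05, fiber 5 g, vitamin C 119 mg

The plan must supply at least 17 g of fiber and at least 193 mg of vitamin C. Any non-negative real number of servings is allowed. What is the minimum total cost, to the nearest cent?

The cheapest plan sits at a corner of the feasible region — with two constraints it uses at most two foods.
kale only: max(17/5, 193/63) = 3.4 servings → $3.06.
broccoli only: max(17/5, 193/119) = 3.4 servings → $3.57.
kale + broccoli: the both-tight solution has a negative serving — not a feasible corner.
The minimum over all feasible corners is $3.06.

$3.06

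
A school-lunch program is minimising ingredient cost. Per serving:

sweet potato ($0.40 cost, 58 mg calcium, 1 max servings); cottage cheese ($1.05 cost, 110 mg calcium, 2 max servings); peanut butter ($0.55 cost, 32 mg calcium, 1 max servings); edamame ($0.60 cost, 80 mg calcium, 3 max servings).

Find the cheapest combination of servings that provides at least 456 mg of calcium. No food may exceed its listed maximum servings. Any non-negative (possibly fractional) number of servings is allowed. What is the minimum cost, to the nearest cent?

Cost per mg of calcium: sweet potato $0.0069, edamame $0.0075, cottage cheese $0.0095, peanut butter $0.0172.
Take 1 serving of sweet potato: +58.0 mg calcium for $0.40 (total $0.40, still need 398.0 mg).
Take 3 servings of edamame: +240.0 mg calcium for $1.80 (total $2.20, still need 158.0 mg).
Take 1.436 servings of cottage cheese: +158.0 mg calcium for $1.51 (total $3.71, still need 0.0 mg).
Filling from the cheapest source first is optimal under one linear minimum: $3.71.

$3.71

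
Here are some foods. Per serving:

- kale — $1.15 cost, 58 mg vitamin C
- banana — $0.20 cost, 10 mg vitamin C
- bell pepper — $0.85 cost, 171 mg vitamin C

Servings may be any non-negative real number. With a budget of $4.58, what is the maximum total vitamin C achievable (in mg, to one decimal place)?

921.4 mg

Vitamin C per dollar: bell pepper 201.2, kale 50.43, banana 50.
With no serving limits, spend the whole cost allowance on bell pepper: $4.58 / $0.85 × 171 mg = 921.4 mg.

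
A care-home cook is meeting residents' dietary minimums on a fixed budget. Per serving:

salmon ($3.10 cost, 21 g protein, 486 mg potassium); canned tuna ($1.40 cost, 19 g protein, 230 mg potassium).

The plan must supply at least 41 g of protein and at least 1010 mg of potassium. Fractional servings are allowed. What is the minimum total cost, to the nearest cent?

$6.15

This is a tiny linear program; its minimum lies at a vertex of the feasible set. List the vertices and price them.
salmon only: max(41/21, 1010/486) = 2.078 servings → $6.44.
canned tuna only: max(41/19, 1010/230) = 4.391 servings → $6.15.
salmon + canned tuna with both targets exact would need a negative amount; discard.
Cheapest feasible corner: $6.15.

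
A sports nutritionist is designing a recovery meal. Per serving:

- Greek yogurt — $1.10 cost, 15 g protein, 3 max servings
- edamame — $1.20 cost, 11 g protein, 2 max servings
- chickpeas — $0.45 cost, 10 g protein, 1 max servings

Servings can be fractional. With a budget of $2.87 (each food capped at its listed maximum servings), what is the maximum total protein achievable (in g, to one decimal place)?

43.0 g

Protein per dollar: chickpeas 22.22, Greek yogurt 13.64, edamame 9.167.
Take 1 serving of chickpeas: spends $0.45, +10.0 g protein (running total 10.0 g).
Take 2.2 servings of Greek yogurt: spends $2.42, +33.0 g protein (running total 43.0 g).
Greedy by best ratio exhausts the cost allowance optimally: 43.0 g.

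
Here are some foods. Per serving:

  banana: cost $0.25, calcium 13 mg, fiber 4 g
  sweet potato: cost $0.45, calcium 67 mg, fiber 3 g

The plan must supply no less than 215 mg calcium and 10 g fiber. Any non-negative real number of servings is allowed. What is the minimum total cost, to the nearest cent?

This is a tiny linear program; its minimum lies at a vertex of the feasible set. List the vertices and price them.
banana only: max(215/13, 10/4) = 16.54 servings → $4.13.
sweet potato only: max(215/67, 10/3) = 3.333 servings → $1.50.
banana + sweet potato with both tight: 0.1092 servings and 3.188 servings → $1.46.
So the least-cost plan costs $1.46.

$1.46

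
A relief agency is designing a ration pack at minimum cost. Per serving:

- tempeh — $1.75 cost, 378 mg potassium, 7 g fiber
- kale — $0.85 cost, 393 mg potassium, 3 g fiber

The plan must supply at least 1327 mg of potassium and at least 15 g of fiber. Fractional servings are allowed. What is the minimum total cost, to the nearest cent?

Minimising a linear cost over {potassium ≥ 1327, fiber ≥ 15, servings ≥ 0} — the optimum is at a vertex, using one or two foods.
tempeh only: max(1327/378, 15/7) = 3.511 servings → $6.14.
kale only: max(1327/393, 15/3) = 5 servings → $4.25.
tempeh + kale with both tight: 1.184 servings and 2.238 servings → $3.97.
Cheapest feasible corner: $3.97.

$3.97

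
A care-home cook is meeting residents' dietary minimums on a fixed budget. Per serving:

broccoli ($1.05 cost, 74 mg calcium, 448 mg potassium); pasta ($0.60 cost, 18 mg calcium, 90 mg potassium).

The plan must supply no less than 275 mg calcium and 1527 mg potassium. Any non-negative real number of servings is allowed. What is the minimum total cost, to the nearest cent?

$3.90

An LP optimum is at a vertex; with two nutrient constraints at most two foods are used. Check each candidate.
broccoli only: max(275/74, 1527/448) = 3.716 servings → $3.90.
pasta only: max(275/18, 1527/90) = 16.97 servings → $10.18.
broccoli + pasta with both tight: 1.949 servings and 7.266 servings → $6.41.
So the least-cost plan costs $3.90.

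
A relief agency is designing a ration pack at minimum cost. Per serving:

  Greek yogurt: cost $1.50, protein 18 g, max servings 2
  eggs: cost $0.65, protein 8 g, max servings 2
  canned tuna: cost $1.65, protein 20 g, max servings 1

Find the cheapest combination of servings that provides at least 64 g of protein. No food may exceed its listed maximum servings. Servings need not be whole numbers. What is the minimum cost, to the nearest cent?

$5.28

Cost per g of protein: eggs $0.0813, canned tuna $0.0825, Greek yogurt $0.0833.
Take 2 servings of eggs: +16.0 g protein for $1.30 (total $1.30, still need 48.0 g).
Take 1 serving of canned tuna: +20.0 g protein for $1.65 (total $2.95, still need 28.0 g).
Take 1.556 servings of Greek yogurt: +28.0 g protein for $2.33 (total $5.28, still need 0.0 g).
Filling from the cheapest source first is optimal under one linear minimum: $5.28.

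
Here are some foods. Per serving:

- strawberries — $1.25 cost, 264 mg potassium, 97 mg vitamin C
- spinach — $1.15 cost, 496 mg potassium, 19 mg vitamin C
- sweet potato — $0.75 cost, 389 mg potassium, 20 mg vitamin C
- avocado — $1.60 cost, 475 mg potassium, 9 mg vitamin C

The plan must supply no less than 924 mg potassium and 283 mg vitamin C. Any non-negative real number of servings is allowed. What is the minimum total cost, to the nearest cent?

$3.87

Compare the cost at each extreme point of the feasible region.
strawberries only: max(924/264, 283/97) = 3.5 servings → $4.38.
spinach only: max(924/496, 283/19) = 14.89 servings → $17.13.
sweet potato only: max(924/389, 283/20) = 14.15 servings → $10.61.
avocado only: max(924/475, 283/9) = 31.44 servings → $50.31.
strawberries + spinach with both tight: 2.85 servings and 0.3461 servings → $3.96.
strawberries + sweet potato with both tight: 2.823 servings and 0.4596 servings → $3.87.
strawberries + avocado with both tight: 2.886 servings and 0.3413 servings → $4.15.
spinach + sweet potato: intersection lies outside the first quadrant.
spinach + avocado with both targets exact would need a negative amount; discard.
sweet potato + avocado with both targets exact would need a negative amount; discard.
So the least-cost plan costs $3.87.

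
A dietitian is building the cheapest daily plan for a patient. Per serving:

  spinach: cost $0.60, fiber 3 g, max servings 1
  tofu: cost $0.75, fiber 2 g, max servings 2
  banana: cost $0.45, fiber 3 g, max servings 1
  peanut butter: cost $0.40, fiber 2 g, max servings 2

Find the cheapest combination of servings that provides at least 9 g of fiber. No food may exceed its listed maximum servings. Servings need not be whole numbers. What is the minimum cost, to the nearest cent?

Cost per g of fiber: banana $0.1500, spinach $0.2000, peanut butter $0.2000, tofu $0.3750.
Take 1 serving of banana: +3.0 g fiber for $0.45 (total $0.45, still need 6.0 g).
Take 1 serving of spinach: +3.0 g fiber for $0.60 (total $1.05, still need 3.0 g).
Take 1.5 servings of peanut butter: +3.0 g fiber for $0.60 (total $1.65, still need 0.0 g).
Greedy by cheapest-per-g is optimal for a single linear constraint, so the minimum cost is $1.65.

$1.65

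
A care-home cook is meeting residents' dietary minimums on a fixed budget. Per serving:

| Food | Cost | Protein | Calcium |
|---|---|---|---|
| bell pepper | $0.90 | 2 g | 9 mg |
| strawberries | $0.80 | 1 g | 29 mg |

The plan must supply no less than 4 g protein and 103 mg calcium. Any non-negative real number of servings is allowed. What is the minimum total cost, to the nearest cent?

$3.01

This is a tiny linear program; its minimum lies at a vertex of the feasible set. List the vertices and price them.
bell pepper only: max(4/2, 103/9) = 11.44 servings → $10.30.
strawberries only: max(4/1, 103/29) = 4 servings → $3.20.
bell pepper + strawberries with both tight: 0.2653 servings and 3.469 servings → $3.01.
So the least-cost plan costs $3.01.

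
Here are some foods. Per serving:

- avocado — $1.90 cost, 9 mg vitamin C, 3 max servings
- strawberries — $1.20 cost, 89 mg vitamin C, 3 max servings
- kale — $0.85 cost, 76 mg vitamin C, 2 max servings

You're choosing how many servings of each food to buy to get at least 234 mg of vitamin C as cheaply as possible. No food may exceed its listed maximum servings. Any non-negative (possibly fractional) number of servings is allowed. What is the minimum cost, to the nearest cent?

$2.81

Cost per mg of vitamin C: kale $0.0112, strawberries $0.0135, avocado $0.2111.
Take 2 servings of kale: +152.0 mg vitamin C for $1.70 (total $1.70, still need 82.0 mg).
Take 0.9213 servings of strawberries: +82.0 mg vitamin C for $1.11 (total $2.81, still need 0.0 mg).
Greedy by cheapest-per-mg is optimal for a single linear constraint, so the minimum cost is $2.81.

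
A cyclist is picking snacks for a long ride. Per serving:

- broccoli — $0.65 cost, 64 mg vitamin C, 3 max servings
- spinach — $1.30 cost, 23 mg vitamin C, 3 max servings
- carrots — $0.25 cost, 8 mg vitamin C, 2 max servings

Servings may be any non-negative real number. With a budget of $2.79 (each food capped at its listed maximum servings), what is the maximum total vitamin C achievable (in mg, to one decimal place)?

Vitamin C per dollar: broccoli 98.46, carrots 32, spinach 17.69.
Take 3 servings of broccoli: spends $1.95, +192.0 mg vitamin C (running total 192.0 mg).
Take 2 servings of carrots: spends $0.50, +16.0 mg vitamin C (running total 208.0 mg).
Take 0.2615 servings of spinach: spends $0.34, +6.0 mg vitamin C (running total 214.0 mg).
Greedy by best ratio exhausts the cost allowance optimally: 214.0 mg.

214.0 mg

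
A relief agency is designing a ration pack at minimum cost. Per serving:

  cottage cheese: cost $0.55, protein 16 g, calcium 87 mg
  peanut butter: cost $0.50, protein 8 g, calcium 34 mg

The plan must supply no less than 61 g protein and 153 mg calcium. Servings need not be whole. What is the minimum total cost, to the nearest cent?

$2.10

Minimising a linear cost over {protein ≥ 61, calcium ≥ 153, servings ≥ 0} — the optimum is at a vertex, using one or two foods.
cottage cheese only: max(61/16, 153/87) = 3.812 servings → $2.10.
peanut butter only: max(61/8, 153/34) = 7.625 servings → $3.81.
cottage cheese + peanut butter: the both-tight solution has a negative serving — not a feasible corner.
So the least-cost plan costs $2.10.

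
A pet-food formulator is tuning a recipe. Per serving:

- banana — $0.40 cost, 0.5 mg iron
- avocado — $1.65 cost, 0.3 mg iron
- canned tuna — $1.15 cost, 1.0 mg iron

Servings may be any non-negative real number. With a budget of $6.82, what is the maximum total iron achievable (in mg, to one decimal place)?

Iron per dollar: banana 1.25, canned tuna 0.8696, avocado 0.1818.
With no serving limits, spend the whole cost allowance on banana: $6.82 / $0.40 × 0.5 mg = 8.5 mg.

8.5 mg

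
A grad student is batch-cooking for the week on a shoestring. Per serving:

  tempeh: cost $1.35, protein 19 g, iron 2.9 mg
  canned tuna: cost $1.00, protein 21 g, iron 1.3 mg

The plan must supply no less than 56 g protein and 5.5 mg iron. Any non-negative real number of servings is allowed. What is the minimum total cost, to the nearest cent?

$3.19

Check every corner: each single food scaled to meet both minima, and each pair solved so both constraints bind.
tempeh only: max(56/19, 5.5/2.9) = 2.947 servings → $3.98.
canned tuna only: max(56/21, 5.5/1.3) = 4.231 servings → $4.23.
tempeh + canned tuna with both tight: 1.18 servings and 1.599 servings → $3.19.
So the least-cost plan costs $3.19.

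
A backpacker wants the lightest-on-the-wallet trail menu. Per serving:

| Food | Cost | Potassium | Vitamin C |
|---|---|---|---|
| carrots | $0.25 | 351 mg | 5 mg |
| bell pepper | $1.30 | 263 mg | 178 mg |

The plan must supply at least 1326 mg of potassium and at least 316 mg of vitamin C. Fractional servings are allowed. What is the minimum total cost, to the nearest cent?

Compare the cost at each extreme point of the feasible region.
carrots only: max(1326/351, 316/5) = 63.2 servings → $15.80.
bell pepper only: max(1326/263, 316/178) = 5.042 servings → $6.55.
carrots + bell pepper with both tight: 2.5 servings and 1.705 servings → $2.84.
The minimum over all feasible corners is $2.84.

$2.84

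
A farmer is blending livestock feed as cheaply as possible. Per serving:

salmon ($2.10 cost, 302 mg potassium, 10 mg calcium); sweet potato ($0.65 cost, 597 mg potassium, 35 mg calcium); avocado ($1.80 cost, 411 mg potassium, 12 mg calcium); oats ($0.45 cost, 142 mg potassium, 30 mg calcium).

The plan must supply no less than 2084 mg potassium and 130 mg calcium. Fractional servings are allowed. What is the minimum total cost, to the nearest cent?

$2.38

The cheapest plan sits at a corner of the feasible region — with two constraints it uses at most two foods.
salmon only: max(2084/302, 130/10) = 13 servings → $27.30.
sweet potato only: max(2084/597, 130/35) = 3.714 servings → $2.41.
avocado only: max(2084/411, 130/12) = 10.83 servings → $19.50.
oats only: max(2084/142, 130/30) = 14.68 servings → $6.60.
salmon + sweet potato with both targets exact would need a negative amount; discard.
salmon + avocado: the both-tight solution has a negative serving — not a feasible corner.
salmon + oats with both tight: 5.767 servings and 2.411 servings → $13.20.
sweet potato + avocado: intersection lies outside the first quadrant.
sweet potato + oats with both tight: 3.405 servings and 0.3609 servings → $2.38.
avocado + oats with both tight: 4.146 servings and 2.675 servings → $8.67.
Cheapest feasible corner: $2.38.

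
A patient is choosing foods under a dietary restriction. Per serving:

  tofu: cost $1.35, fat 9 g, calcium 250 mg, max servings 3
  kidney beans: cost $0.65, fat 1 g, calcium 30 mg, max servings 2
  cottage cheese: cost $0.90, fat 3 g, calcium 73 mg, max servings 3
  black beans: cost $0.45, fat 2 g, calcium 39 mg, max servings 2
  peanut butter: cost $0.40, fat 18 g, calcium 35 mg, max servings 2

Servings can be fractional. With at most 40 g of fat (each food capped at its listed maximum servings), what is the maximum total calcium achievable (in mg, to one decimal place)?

Calcium per g fat: kidney beans 30, tofu 27.78, cottage cheese 24.33, black beans 19.5, peanut butter 1.944.
Take 2 servings of kidney beans: uses 2 g fat, +60.0 mg calcium (running total 60.0 mg).
Take 3 servings of tofu: uses 27 g fat, +750.0 mg calcium (running total 810.0 mg).
Take 3 servings of cottage cheese: uses 9 g fat, +219.0 mg calcium (running total 1029.0 mg).
Take 1 serving of black beans: uses 2 g fat, +39.0 mg calcium (running total 1068.0 mg).
Filling greedily by calcium-per-g fat is optimal for one linear limit, giving 1068.0 mg.

1068.0 mg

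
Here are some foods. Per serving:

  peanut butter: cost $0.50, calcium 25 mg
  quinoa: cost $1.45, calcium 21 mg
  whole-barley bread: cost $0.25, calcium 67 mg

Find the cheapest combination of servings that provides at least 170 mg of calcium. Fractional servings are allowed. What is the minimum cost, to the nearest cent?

Cost per mg of calcium: whole-barley bread $0.0037, peanut butter $0.0200, quinoa $0.0690.
With no serving limits, use only whole-barley bread: 170 mg / 67 mg = 2.537 servings × $0.25 = $0.63.

$0.63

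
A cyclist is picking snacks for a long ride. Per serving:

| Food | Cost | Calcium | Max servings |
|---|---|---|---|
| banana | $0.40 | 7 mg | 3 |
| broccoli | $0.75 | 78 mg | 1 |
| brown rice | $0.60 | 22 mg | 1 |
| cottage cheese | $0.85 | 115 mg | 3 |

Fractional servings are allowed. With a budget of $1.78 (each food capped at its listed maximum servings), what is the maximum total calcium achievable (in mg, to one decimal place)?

Calcium per dollar: cottage cheese 135.3, broccoli 104, brown rice 36.67, banana 17.5.
Take 2.094 servings of cottage cheese: spends $1.78, +240.8 mg calcium (running total 240.8 mg).
Greedy by best ratio exhausts the cost allowance optimally: 240.8 mg.

240.8 mg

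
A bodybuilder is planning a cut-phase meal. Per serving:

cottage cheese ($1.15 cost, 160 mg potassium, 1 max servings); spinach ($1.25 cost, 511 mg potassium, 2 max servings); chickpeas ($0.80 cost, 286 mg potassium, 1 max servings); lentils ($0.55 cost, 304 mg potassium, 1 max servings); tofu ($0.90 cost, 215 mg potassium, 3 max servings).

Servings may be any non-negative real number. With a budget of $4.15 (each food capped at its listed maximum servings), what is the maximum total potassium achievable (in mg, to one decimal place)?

Potassium per dollar: lentils 552.7, spinach 408.8, chickpeas 357.5, tofu 238.9, cottage cheese 139.1.
Take 1 serving of lentils: spends $0.55, +304.0 mg potassium (running total 304.0 mg).
Take 2 servings of spinach: spends $2.50, +1022.0 mg potassium (running total 1326.0 mg).
Take 1 serving of chickpeas: spends $0.80, +286.0 mg potassium (running total 1612.0 mg).
Take 0.3333 servings of tofu: spends $0.30, +71.7 mg potassium (running total 1683.7 mg).
Filling greedily by potassium-per-dollar is optimal for one linear limit, giving 1683.7 mg.

1683.7 mg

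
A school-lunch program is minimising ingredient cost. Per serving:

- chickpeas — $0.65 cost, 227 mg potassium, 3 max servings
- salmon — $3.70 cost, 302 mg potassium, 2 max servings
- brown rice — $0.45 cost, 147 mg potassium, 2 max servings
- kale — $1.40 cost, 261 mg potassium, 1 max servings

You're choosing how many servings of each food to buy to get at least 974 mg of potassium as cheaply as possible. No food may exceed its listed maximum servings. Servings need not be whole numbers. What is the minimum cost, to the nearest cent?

$2.85

Cost per mg of potassium: chickpeas $0.0029, brown rice $0.0031, kale $0.0054, salmon $0.0123.
Take 3 servings of chickpeas: +681.0 mg potassium for $1.95 (total $1.95, still need 293.0 mg).
Take 1.993 servings of brown rice: +293.0 mg potassium for $0.90 (total $2.85, still need 0.0 mg).
Greedy by cheapest-per-mg is optimal for a single linear constraint, so the minimum cost is $2.85.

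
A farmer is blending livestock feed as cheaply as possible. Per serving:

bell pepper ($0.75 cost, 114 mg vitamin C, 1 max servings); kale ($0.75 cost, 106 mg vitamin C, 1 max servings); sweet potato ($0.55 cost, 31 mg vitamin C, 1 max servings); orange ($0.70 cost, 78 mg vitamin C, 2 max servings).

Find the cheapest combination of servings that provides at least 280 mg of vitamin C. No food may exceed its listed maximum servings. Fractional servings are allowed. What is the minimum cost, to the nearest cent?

$2.04

Cost per mg of vitamin C: bell pepper $0.0066, kale $0.0071, orange $0.0090, sweet potato $0.0177.
Take 1 serving of bell pepper: +114.0 mg vitamin C for $0.75 (total $0.75, still need 166.0 mg).
Take 1 serving of kale: +106.0 mg vitamin C for $0.75 (total $1.50, still need 60.0 mg).
Take 0.7692 servings of orange: +60.0 mg vitamin C for $0.54 (total $2.04, still need 0.0 mg).
Filling from the cheapest source first is optimal under one linear minimum: $2.04.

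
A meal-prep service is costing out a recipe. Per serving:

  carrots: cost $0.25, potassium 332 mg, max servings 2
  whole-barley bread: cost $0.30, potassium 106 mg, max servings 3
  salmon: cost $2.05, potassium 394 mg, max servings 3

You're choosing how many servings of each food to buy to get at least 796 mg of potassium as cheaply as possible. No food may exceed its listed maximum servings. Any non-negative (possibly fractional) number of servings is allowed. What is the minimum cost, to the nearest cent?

Cost per mg of potassium: carrots $0.0008, whole-barley bread $0.0028, salmon $0.0052.
Take 2 servings of carrots: +664.0 mg potassium for $0.50 (total $0.50, still need 132.0 mg).
Take 1.245 servings of whole-barley bread: +132.0 mg potassium for $0.37 (total $0.87, still need 0.0 mg).
Greedy by cheapest-per-mg is optimal for a single linear constraint, so the minimum cost is $0.87.

$0.87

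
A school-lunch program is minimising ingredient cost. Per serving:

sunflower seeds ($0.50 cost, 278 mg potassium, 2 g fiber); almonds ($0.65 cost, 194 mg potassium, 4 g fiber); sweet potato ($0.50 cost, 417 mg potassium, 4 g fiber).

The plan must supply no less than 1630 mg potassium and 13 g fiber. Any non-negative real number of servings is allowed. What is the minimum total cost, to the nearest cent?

An LP optimum is at a vertex; with two nutrient constraints at most two foods are used. Check each candidate.
sunflower seeds only: max(1630/278, 13/2) = 6.5 servings → $3.25.
almonds only: max(1630/194, 13/4) = 8.402 servings → $5.46.
sweet potato only: max(1630/417, 13/4) = 3.909 servings → $1.95.
sunflower seeds + almonds with both tight: 5.522 servings and 0.489 servings → $3.08.
sunflower seeds + sweet potato with both tight: 3.953 servings and 1.273 servings → $2.61.
almonds + sweet potato: intersection lies outside the first quadrant.
So the least-cost plan costs $1.95.

$1.95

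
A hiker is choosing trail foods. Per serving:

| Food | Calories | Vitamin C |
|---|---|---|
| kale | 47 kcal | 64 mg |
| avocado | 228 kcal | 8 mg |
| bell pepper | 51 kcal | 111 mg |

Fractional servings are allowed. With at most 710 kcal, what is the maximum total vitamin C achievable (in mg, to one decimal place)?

Vitamin C per kcal: bell pepper 2.176, kale 1.362, avocado 0.03509.
With no serving limits, spend the whole calories allowance on bell pepper: 710 kcal / 51 kcal × 111 mg = 1545.3 mg.

1545.3 mg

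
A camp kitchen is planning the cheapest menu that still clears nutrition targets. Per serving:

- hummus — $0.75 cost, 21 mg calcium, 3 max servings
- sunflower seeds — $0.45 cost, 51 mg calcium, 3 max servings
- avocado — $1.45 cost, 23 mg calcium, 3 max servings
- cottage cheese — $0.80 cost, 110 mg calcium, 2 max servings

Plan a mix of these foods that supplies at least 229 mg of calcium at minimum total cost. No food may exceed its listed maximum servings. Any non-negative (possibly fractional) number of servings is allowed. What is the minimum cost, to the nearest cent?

Cost per mg of calcium: cottage cheese $0.0073, sunflower seeds $0.0088, hummus $0.0357, avocado $0.0630.
Take 2 servings of cottage cheese: +220.0 mg calcium for $1.60 (total $1.60, still need 9.0 mg).
Take 0.1765 servings of sunflower seeds: +9.0 mg calcium for $0.08 (total $1.68, still need 0.0 mg).
Greedy by cheapest-per-mg is optimal for a single linear constraint, so the minimum cost is $1.68.

$1.68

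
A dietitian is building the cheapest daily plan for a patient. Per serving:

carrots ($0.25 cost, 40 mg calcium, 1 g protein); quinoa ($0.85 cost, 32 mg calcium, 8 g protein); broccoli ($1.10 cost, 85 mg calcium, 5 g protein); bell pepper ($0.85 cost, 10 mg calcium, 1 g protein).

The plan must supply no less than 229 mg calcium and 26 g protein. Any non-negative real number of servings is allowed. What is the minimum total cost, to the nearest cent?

$3.26

A basic optimal solution has at most two foods positive. Try each food alone and each pair with both targets met exactly.
carrots only: max(229/40, 26/1) = 26 servings → $6.50.
quinoa only: max(229/32, 26/8) = 7.156 servings → $6.08.
broccoli only: max(229/85, 26/5) = 5.2 servings → $5.72.
bell pepper only: max(229/10, 26/1) = 26 servings → $22.10.
carrots + quinoa with both tight: 3.472 servings and 2.816 servings → $3.26.
carrots + broccoli: intersection lies outside the first quadrant.
carrots + bell pepper with both targets exact would need a negative amount; discard.
quinoa + broccoli with both tight: 2.048 servings and 1.923 servings → $3.86.
quinoa + bell pepper with both tight: 0.6458 servings and 20.83 servings → $18.26.
broccoli + bell pepper: the both-tight solution has a negative serving — not a feasible corner.
Cheapest feasible corner: $3.26.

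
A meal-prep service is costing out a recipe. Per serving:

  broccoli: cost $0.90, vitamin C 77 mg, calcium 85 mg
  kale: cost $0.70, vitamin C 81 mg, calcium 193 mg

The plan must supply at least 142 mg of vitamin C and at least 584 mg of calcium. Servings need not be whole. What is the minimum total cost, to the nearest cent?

This is a tiny linear program; its minimum lies at a vertex of the feasible set. List the vertices and price them.
broccoli only: max(142/77, 584/85) = 6.871 servings → $6.18.
kale only: max(142/81, 584/193) = 3.026 servings → $2.12.
broccoli + kale: intersection lies outside the first quadrant.
So the least-cost plan costs $2.12.

$2.12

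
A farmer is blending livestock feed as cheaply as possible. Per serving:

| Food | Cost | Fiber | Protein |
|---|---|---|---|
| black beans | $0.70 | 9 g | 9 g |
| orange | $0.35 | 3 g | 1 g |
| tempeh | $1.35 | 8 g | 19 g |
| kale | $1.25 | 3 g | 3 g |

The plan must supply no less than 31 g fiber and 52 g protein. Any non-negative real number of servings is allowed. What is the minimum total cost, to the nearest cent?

This is a tiny linear program; its minimum lies at a vertex of the feasible set. List the vertices and price them.
black beans only: max(31/9, 52/9) = 5.778 servings → $4.04.
orange only: max(31/3, 52/1) = 52 servings → $18.20.
tempeh only: max(31/8, 52/19) = 3.875 servings → $5.23.
kale only: max(31/3, 52/3) = 17.33 servings → $21.67.
black beans + orange: the both-tight solution has a negative serving — not a feasible corner.
black beans + tempeh with both tight: 1.747 servings and 1.909 servings → $3.80.
black beans + kale (both tight): parallel constraints — no distinct corner.
orange + tempeh with both tight: 3.531 servings and 2.551 servings → $4.68.
orange + kale with both targets exact would need a negative amount; discard.
tempeh + kale with both tight: 1.909 servings and 5.242 servings → $9.13.
The minimum over all feasible corners is $3.80.

$3.80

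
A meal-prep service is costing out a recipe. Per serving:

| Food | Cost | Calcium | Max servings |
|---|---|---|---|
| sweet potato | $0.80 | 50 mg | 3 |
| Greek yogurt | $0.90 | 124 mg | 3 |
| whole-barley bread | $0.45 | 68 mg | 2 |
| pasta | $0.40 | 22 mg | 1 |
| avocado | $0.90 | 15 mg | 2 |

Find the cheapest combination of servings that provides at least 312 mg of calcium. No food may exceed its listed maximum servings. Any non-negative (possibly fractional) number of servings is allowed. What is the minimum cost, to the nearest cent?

$2.18

Cost per mg of calcium: whole-barley bread $0.0066, Greek yogurt $0.0073, sweet potato $0.0160, pasta $0.0182, avocado $0.0600.
Take 2 servings of whole-barley bread: +136.0 mg calcium for $0.90 (total $0.90, still need 176.0 mg).
Take 1.419 servings of Greek yogurt: +176.0 mg calcium for $1.28 (total $2.18, still need 0.0 mg).
Greedy by cheapest-per-mg is optimal for a single linear constraint, so the minimum cost is $2.18.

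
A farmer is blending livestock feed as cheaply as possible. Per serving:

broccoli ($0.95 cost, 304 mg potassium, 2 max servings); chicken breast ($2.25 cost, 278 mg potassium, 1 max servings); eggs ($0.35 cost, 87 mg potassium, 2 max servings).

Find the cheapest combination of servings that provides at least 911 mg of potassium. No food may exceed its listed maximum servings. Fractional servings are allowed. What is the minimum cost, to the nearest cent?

$3.64

Cost per mg of potassium: broccoli $0.0031, eggs $0.0040, chicken breast $0.0081.
Take 2 servings of broccoli: +608.0 mg potassium for $1.90 (total $1.90, still need 303.0 mg).
Take 2 servings of eggs: +174.0 mg potassium for $0.70 (total $2.60, still need 129.0 mg).
Take 0.464 servings of chicken breast: +129.0 mg potassium for $1.04 (total $3.64, still need 0.0 mg).
Filling from the cheapest source first is optimal under one linear minimum: $3.64.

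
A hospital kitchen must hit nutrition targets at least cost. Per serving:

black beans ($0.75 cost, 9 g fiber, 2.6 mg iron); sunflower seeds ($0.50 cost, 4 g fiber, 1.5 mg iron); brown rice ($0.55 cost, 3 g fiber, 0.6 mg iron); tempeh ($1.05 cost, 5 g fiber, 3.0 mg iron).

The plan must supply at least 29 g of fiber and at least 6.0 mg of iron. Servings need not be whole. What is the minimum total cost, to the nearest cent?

A basic optimal solution has at most two foods positive. Try each food alone and each pair with both targets met exactly.
black beans only: max(29/9, 6.0/2.6) = 3.222 servings → $2.42.
sunflower seeds only: max(29/4, 6.0/1.5) = 7.25 servings → $3.62.
brown rice only: max(29/3, 6.0/0.6) = 10 servings → $5.50.
tempeh only: max(29/5, 6.0/3.0) = 5.8 servings → $6.09.
black beans + sunflower seeds: intersection lies outside the first quadrant.
black beans + brown rice with both tight: 0.25 servings and 8.917 servings → $5.09.
black beans + tempeh: intersection lies outside the first quadrant.
sunflower seeds + brown rice with both tight: 0.2857 servings and 9.286 servings → $5.25.
sunflower seeds + tempeh: the both-tight solution has a negative serving — not a feasible corner.
brown rice + tempeh with both tight: 9.5 servings and 0.1 servings → $5.33.
Cheapest feasible corner: $2.42.

$2.42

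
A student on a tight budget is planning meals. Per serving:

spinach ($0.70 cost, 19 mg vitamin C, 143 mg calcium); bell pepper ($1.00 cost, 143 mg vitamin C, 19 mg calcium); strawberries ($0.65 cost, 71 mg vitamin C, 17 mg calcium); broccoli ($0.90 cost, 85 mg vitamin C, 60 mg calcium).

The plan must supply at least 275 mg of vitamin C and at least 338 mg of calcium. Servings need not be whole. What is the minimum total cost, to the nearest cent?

Check every corner: each single food scaled to meet both minima, and each pair solved so both constraints bind.
spinach only: max(275/19, 338/143) = 14.47 servings → $10.13.
bell pepper only: max(275/143, 338/19) = 17.79 servings → $17.79.
strawberries only: max(275/71, 338/17) = 19.88 servings → $12.92.
broccoli only: max(275/85, 338/60) = 5.633 servings → $5.07.
spinach + bell pepper with both tight: 2.146 servings and 1.638 servings → $3.14.
spinach + strawberries with both tight: 1.966 servings and 3.347 servings → $3.55.
spinach + broccoli with both tight: 1.11 servings and 2.987 servings → $3.47.
bell pepper + strawberries with both targets exact would need a negative amount; discard.
bell pepper + broccoli: the both-tight solution has a negative serving — not a feasible corner.
strawberries + broccoli: the both-tight solution has a negative serving — not a feasible corner.
So the least-cost plan costs $3.14.

$3.14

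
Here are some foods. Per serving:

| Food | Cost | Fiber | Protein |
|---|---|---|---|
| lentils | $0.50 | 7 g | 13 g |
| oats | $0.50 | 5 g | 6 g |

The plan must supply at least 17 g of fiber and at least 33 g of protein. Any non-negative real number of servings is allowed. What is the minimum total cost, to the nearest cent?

A basic optimal solution has at most two foods positive. Try each food alone and each pair with both targets met exactly.
lentils only: max(17/7, 33/13) = 2.538 servings → $1.27.
oats only: max(17/5, 33/6) = 5.5 servings → $2.75.
lentils + oats with both targets exact would need a negative amount; discard.
The minimum over all feasible corners is $1.27.

$1.27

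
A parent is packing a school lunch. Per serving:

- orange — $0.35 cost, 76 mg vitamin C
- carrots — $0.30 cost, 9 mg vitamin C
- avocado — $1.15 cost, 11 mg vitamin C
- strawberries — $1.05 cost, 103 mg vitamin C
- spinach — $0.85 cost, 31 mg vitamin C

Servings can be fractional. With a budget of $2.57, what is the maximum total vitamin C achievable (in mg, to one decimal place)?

Vitamin C per dollar: orange 217.1, strawberries 98.1, spinach 36.47, carrots 30, avocado 9.565.
With no serving limits, spend the whole cost allowance on orange: $2.57 / $0.35 × 76 mg = 558.1 mg.

558.1 mg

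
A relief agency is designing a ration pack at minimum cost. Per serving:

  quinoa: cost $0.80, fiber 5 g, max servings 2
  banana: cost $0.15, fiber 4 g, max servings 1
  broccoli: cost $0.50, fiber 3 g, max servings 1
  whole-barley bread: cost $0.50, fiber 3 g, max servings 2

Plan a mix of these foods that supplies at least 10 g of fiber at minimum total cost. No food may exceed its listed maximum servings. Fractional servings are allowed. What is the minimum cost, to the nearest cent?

$1.11

Cost per g of fiber: banana $0.0375, quinoa $0.1600, broccoli $0.1667, whole-barley bread $0.1667.
Take 1 serving of banana: +4.0 g fiber for $0.15 (total $0.15, still need 6.0 g).
Take 1.2 servings of quinoa: +6.0 g fiber for $0.96 (total $1.11, still need 0.0 g).
Greedy by cheapest-per-g is optimal for a single linear constraint, so the minimum cost is $1.11.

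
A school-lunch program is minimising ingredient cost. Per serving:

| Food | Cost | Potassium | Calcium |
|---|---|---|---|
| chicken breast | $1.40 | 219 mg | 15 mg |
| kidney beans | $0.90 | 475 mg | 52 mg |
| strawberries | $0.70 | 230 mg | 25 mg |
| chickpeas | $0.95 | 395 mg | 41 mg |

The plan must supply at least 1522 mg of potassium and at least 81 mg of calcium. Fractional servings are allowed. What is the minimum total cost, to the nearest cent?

$2.88

At the optimum either one food covers both requirements or two foods hit both targets exactly; no other combination can be cheaper.
chicken breast only: max(1522/219, 81/15) = 6.95 servings → $9.73.
kidney beans only: max(1522/475, 81/52) = 3.204 servings → $2.88.
strawberries only: max(1522/230, 81/25) = 6.617 servings → $4.63.
chickpeas only: max(1522/395, 81/41) = 3.853 servings → $3.66.
chicken breast + kidney beans: the both-tight solution has a negative serving — not a feasible corner.
chicken breast + strawberries with both targets exact would need a negative amount; discard.
chicken breast + chickpeas: intersection lies outside the first quadrant.
kidney beans + strawberries with both targets exact would need a negative amount; discard.
kidney beans + chickpeas: the both-tight solution has a negative serving — not a feasible corner.
strawberries + chickpeas with both targets exact would need a negative amount; discard.
So the least-cost plan costs $2.88.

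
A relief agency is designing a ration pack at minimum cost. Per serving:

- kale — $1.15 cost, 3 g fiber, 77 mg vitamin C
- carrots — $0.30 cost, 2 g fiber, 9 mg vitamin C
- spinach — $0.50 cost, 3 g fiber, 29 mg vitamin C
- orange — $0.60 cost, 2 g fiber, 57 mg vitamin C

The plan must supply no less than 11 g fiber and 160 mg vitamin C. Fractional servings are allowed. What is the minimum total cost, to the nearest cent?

$2.21

A basic optimal solution has at most two foods positive. Try each food alone and each pair with both targets met exactly.
kale only: max(11/3, 160/77) = 3.667 servings → $4.22.
carrots only: max(11/2, 160/9) = 17.78 servings → $5.33.
spinach only: max(11/3, 160/29) = 5.517 servings → $2.76.
orange only: max(11/2, 160/57) = 5.5 servings → $3.30.
kale + carrots with both tight: 1.74 servings and 2.89 servings → $2.87.
kale + spinach with both tight: 1.118 servings and 2.549 servings → $2.56.
kale + orange with both targets exact would need a negative amount; discard.
carrots + spinach with both targets exact would need a negative amount; discard.
carrots + orange with both tight: 3.198 servings and 2.302 servings → $2.34.
spinach + orange with both tight: 2.717 servings and 1.425 servings → $2.21.
Cheapest feasible corner: $2.21.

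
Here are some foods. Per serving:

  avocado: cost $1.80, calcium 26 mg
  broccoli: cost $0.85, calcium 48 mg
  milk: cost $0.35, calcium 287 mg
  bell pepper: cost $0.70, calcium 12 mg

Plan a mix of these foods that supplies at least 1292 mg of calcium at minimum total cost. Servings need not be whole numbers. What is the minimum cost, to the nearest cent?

$1.58

Cost per mg of calcium: milk $0.0012, broccoli $0.0177, bell pepper $0.0583, avocado $0.0692.
With no serving limits, use only milk: 1292 mg / 287 mg = 4.502 servings × $0.35 = $1.58.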